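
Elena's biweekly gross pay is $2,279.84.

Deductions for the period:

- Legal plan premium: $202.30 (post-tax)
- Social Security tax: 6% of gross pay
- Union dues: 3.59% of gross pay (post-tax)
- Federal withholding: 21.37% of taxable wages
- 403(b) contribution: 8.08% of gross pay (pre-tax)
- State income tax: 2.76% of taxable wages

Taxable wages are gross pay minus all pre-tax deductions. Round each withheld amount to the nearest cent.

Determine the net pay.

403(b) contribution: $2,279.84 × 0.0808 = $184.21
Taxable wages = $2,279.84 − $184.21 = $2,095.63
State income tax: $2,095.63 × 0.0276 = $57.84
Federal withholding: $2,095.63 × 0.2137 = $447.84
Social Security tax: $2,279.84 × 0.06 = $136.79
Union dues: $2,279.84 × 0.0359 = $81.85
Legal plan premium: $202.30
Total deductions = $184.21 + $57.84 + $447.84 + $136.79 + $81.85 + $202.30 = $1,110.83
Net pay = $2,279.84 − $1,110.83 = $1,169.01

$1,169.01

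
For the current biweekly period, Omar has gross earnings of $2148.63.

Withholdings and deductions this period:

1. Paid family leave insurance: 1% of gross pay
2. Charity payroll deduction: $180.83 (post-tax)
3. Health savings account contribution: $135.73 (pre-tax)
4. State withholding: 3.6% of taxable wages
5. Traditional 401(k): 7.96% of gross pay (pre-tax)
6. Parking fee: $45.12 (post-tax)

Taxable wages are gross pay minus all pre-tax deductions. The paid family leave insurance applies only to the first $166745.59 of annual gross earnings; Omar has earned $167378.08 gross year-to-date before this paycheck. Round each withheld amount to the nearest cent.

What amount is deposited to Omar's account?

Traditional 401(k): $2148.63 × 0.0796 = $171.03
Health savings account contribution: $135.73
Pre-tax total = $171.03 + $135.73 = $306.76
Taxable wages = $2148.63 − $306.76 = $1841.87
State withholding: $1841.87 × 0.036 = $66.31
Paid family leave insurance: annual cap $166745.59 already reached (YTD $167378.08), so $0.00
Parking fee: $45.12
Charity payroll deduction: $180.83
Total deductions = $171.03 + $135.73 + $66.31 + $0.00 + $45.12 + $180.83 = $599.02
Net pay = $2148.63 − $599.02 = $1549.61

$1549.61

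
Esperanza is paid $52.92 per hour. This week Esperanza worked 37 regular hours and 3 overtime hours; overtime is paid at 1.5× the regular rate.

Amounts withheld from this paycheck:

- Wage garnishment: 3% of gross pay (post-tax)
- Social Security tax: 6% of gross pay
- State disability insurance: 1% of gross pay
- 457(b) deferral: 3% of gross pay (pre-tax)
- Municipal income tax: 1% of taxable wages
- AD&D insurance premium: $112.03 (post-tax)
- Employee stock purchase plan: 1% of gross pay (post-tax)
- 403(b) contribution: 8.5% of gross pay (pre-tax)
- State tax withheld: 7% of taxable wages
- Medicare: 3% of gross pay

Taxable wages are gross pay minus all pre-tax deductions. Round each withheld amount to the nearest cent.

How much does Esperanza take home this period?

$1,368.62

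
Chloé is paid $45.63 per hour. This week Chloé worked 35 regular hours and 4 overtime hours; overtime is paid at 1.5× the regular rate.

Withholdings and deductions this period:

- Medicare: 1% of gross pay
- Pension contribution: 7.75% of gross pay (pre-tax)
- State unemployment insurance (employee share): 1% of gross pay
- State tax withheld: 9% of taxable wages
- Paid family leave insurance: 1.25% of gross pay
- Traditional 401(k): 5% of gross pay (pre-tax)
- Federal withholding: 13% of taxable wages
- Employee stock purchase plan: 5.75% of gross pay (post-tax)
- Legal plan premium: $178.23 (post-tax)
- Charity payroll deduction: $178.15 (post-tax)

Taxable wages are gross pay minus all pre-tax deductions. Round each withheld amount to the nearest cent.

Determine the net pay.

$748.43

Regular pay: 35 × $45.63 = $1,597.05
Overtime pay: 4 × $45.63 × 1.5 = $273.78
Gross pay = $1,597.05 + $273.78 = $1,870.83
Traditional 401(k): $1,870.83 × 0.05 = $93.54
Pension contribution: $1,870.83 × 0.0775 = $144.99
Pre-tax total = $93.54 + $144.99 = $238.53
Taxable wages = $1,870.83 − $238.53 = $1,632.30
State tax withheld: $1,632.30 × 0.09 = $146.91
Federal withholding: $1,632.30 × 0.13 = $212.20
State unemployment insurance (employee share): $1,870.83 × 0.01 = $18.71
Medicare: $1,870.83 × 0.01 = $18.71
Paid family leave insurance: $1,870.83 × 0.0125 = $23.39
Employee stock purchase plan: $1,870.83 × 0.0575 = $107.57
Legal plan premium: $178.23
Charity payroll deduction: $178.15
Total deductions = $93.54 + $144.99 + $146.91 + $212.20 + $18.71 + $18.71 + $23.39 + $107.57 + $178.23 + $178.15 = $1,122.40
Net pay = $1,870.83 − $1,122.40 = $748.43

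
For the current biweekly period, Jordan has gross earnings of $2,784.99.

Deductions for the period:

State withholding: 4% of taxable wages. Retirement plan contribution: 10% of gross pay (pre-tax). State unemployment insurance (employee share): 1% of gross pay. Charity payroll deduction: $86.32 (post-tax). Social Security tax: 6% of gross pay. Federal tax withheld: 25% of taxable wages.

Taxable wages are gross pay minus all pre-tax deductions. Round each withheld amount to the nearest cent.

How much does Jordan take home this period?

Retirement plan contribution: $2,784.99 × 0.1 = $278.50
Taxable wages = $2,784.99 − $278.50 = $2,506.49
Federal tax withheld: $2,506.49 × 0.25 = $626.62
State withholding: $2,506.49 × 0.04 = $100.26
Social Security tax: $2,784.99 × 0.06 = $167.10
State unemployment insurance (employee share): $2,784.99 × 0.01 = $27.85
Charity payroll deduction: $86.32
Total deductions = $278.50 + $626.62 + $100.26 + $167.10 + $27.85 + $86.32 = $1,286.65
Net pay = $2,784.99 − $1,286.65 = $1,498.34

$1,498.34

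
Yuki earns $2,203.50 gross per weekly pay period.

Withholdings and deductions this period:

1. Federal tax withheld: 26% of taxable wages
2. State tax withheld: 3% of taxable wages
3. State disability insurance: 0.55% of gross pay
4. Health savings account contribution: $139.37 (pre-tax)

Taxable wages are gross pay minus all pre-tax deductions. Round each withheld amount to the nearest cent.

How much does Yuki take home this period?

Health savings account contribution: $139.37
Taxable wages = $2,203.50 − $139.37 = $2,064.13
State tax withheld: $2,064.13 × 0.03 = $61.92
Federal tax withheld: $2,064.13 × 0.26 = $536.67
State disability insurance: $2,203.50 × 0.0055 = $12.12
Total deductions = $139.37 + $61.92 + $536.67 + $12.12 = $750.08
Net pay = $2,203.50 − $750.08 = $1,453.42

$1,453.42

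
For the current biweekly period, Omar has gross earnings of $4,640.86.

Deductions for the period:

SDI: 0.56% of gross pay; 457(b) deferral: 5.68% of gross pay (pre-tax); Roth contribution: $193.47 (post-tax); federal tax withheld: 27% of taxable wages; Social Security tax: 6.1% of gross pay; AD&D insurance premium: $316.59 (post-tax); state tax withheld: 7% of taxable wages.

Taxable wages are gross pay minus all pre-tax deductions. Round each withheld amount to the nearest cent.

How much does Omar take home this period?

$2,069.85

457(b) deferral: $4,640.86 × 0.0568 = $263.60
Taxable wages = $4,640.86 − $263.60 = $4,377.26
State tax withheld: $4,377.26 × 0.07 = $306.41
Federal tax withheld: $4,377.26 × 0.27 = $1,181.86
SDI: $4,640.86 × 0.0056 = $25.99
Social Security tax: $4,640.86 × 0.061 = $283.09
AD&D insurance premium: $316.59
Roth contribution: $193.47
Total deductions = $263.60 + $306.41 + $1,181.86 + $25.99 + $283.09 + $316.59 + $193.47 = $2,571.01
Net pay = $4,640.86 − $2,571.01 = $2,069.85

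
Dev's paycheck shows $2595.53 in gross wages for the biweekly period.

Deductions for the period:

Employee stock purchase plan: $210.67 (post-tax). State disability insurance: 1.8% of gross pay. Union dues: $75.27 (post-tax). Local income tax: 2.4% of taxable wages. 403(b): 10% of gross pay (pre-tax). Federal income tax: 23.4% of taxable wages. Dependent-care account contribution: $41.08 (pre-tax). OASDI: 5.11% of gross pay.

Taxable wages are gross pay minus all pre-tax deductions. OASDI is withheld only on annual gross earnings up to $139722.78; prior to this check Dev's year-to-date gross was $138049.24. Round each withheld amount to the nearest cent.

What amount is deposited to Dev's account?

Dependent-care account contribution: $41.08
403(b): $2595.53 × 0.1 = $259.55
Pre-tax total = $41.08 + $259.55 = $300.63
Taxable wages = $2595.53 − $300.63 = $2294.90
Federal income tax: $2294.90 × 0.234 = $537.01
Local income tax: $2294.90 × 0.024 = $55.08
State disability insurance: $2595.53 × 0.018 = $46.72
OASDI: only $139722.78 − $138049.24 = $1673.54 of this check is subject → $1673.54 × 0.0511 = $85.52
Union dues: $75.27
Employee stock purchase plan: $210.67
Total deductions = $41.08 + $259.55 + $537.01 + $55.08 + $46.72 + $85.52 + $75.27 + $210.67 = $1310.90
Net pay = $2595.53 − $1310.90 = $1284.63

$1284.63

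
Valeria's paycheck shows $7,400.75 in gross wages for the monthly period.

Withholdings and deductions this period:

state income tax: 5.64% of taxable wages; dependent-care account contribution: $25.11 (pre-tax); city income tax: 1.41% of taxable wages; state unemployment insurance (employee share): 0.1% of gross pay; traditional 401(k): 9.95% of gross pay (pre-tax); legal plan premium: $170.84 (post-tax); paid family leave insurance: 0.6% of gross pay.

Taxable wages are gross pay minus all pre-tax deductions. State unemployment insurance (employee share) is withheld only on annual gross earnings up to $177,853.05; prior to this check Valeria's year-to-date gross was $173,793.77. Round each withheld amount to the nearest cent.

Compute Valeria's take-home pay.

Dependent-care account contribution: $25.11
Traditional 401(k): $7,400.75 × 0.0995 = $736.37
Pre-tax total = $25.11 + $736.37 = $761.48
Taxable wages = $7,400.75 − $761.48 = $6,639.27
State income tax: $6,639.27 × 0.0564 = $374.45
City income tax: $6,639.27 × 0.0141 = $93.61
State unemployment insurance (employee share): only $177,853.05 − $173,793.77 = $4,059.28 of this check is subject → $4,059.28 × 0.001 = $4.06
Paid family leave insurance: $7,400.75 × 0.006 = $44.40
Legal plan premium: $170.84
Total deductions = $25.11 + $736.37 + $374.45 + $93.61 + $4.06 + $44.40 + $170.84 = $1,448.84
Net pay = $7,400.75 − $1,448.84 = $5,951.91

$5,951.91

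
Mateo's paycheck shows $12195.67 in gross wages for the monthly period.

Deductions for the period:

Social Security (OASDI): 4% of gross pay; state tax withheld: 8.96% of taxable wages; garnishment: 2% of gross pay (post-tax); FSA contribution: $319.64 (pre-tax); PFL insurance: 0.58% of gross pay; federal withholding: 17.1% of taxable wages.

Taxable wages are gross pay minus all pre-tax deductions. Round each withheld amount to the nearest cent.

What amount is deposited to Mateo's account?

FSA contribution: $319.64
Taxable wages = $12195.67 − $319.64 = $11876.03
State tax withheld: $11876.03 × 0.0896 = $1064.09
Federal withholding: $11876.03 × 0.171 = $2030.80
PFL insurance: $12195.67 × 0.0058 = $70.73
Social Security (OASDI): $12195.67 × 0.04 = $487.83
Garnishment: $12195.67 × 0.02 = $243.91
Total deductions = $319.64 + $1064.09 + $2030.80 + $70.73 + $487.83 + $243.91 = $4217.00
Net pay = $12195.67 − $4217.00 = $7978.67

$7978.67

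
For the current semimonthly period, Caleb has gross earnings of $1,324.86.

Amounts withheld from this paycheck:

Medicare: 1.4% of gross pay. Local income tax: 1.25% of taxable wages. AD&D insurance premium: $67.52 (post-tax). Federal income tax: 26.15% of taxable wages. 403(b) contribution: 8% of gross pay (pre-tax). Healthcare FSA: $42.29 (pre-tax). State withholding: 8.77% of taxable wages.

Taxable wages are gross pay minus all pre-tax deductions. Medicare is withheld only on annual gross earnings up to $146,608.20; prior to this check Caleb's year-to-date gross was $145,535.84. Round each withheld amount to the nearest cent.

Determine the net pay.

$668.47

403(b) contribution: $1,324.86 × 0.08 = $105.99
Healthcare FSA: $42.29
Pre-tax total = $105.99 + $42.29 = $148.28
Taxable wages = $1,324.86 − $148.28 = $1,176.58
Local income tax: $1,176.58 × 0.0125 = $14.71
Federal income tax: $1,176.58 × 0.2615 = $307.68
State withholding: $1,176.58 × 0.0877 = $103.19
Medicare: only $146,608.20 − $145,535.84 = $1,072.36 of this check is subject → $1,072.36 × 0.014 = $15.01
AD&D insurance premium: $67.52
Total deductions = $105.99 + $42.29 + $14.71 + $307.68 + $103.19 + $15.01 + $67.52 = $656.39
Net pay = $1,324.86 − $656.39 = $668.47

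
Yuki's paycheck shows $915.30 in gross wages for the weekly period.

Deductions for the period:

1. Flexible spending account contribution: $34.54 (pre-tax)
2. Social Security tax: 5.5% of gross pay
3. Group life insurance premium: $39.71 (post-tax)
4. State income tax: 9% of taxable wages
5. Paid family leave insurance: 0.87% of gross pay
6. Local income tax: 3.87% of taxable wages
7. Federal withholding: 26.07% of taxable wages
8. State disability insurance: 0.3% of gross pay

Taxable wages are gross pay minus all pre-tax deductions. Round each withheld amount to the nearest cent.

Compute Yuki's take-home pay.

$437.03

Flexible spending account contribution: $34.54
Taxable wages = $915.30 − $34.54 = $880.76
Local income tax: $880.76 × 0.0387 = $34.09
State income tax: $880.76 × 0.09 = $79.27
Federal withholding: $880.76 × 0.2607 = $229.61
Paid family leave insurance: $915.30 × 0.0087 = $7.96
Social Security tax: $915.30 × 0.055 = $50.34
State disability insurance: $915.30 × 0.003 = $2.75
Group life insurance premium: $39.71
Total deductions = $34.54 + $34.09 + $79.27 + $229.61 + $7.96 + $50.34 + $2.75 + $39.71 = $478.27
Net pay = $915.30 − $478.27 = $437.03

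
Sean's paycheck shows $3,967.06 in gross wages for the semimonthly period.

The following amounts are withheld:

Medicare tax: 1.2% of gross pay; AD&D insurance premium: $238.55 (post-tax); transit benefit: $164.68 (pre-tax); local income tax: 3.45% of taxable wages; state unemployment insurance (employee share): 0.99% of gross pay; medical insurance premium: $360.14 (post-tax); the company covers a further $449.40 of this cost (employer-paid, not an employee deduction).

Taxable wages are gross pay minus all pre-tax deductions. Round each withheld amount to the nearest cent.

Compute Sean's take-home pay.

$2,985.64

Transit benefit: $164.68
Taxable wages = $3,967.06 − $164.68 = $3,802.38
Local income tax: $3,802.38 × 0.0345 = $131.18
State unemployment insurance (employee share): $3,967.06 × 0.0099 = $39.27
Medicare tax: $3,967.06 × 0.012 = $47.60
AD&D insurance premium: $238.55
Medical insurance premium: $360.14
(Employer's $449.40 toward medical insurance premium is not withheld from the employee.)
Total deductions = $164.68 + $131.18 + $39.27 + $47.60 + $238.55 + $360.14 = $981.42
Net pay = $3,967.06 − $981.42 = $2,985.64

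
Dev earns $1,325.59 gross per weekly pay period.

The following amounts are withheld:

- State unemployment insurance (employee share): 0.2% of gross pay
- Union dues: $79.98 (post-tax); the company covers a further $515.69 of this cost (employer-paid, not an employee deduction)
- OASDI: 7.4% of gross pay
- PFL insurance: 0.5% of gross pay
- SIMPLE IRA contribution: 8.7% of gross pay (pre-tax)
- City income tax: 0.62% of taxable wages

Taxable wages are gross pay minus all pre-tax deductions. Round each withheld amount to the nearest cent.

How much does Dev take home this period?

$1,015.41

SIMPLE IRA contribution: $1,325.59 × 0.087 = $115.33
Taxable wages = $1,325.59 − $115.33 = $1,210.26
City income tax: $1,210.26 × 0.0062 = $7.50
State unemployment insurance (employee share): $1,325.59 × 0.002 = $2.65
OASDI: $1,325.59 × 0.074 = $98.09
PFL insurance: $1,325.59 × 0.005 = $6.63
Union dues: $79.98
(Employer's $515.69 toward union dues is not withheld from the employee.)
Total deductions = $115.33 + $7.50 + $2.65 + $98.09 + $6.63 + $79.98 = $310.18
Net pay = $1,325.59 − $310.18 = $1,015.41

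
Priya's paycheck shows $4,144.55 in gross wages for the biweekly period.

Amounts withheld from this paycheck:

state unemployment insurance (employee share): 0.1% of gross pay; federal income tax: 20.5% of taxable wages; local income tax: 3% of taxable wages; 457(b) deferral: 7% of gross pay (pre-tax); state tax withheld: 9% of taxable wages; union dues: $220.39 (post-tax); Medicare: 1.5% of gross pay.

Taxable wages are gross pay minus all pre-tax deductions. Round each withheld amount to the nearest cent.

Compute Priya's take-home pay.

$2,315.04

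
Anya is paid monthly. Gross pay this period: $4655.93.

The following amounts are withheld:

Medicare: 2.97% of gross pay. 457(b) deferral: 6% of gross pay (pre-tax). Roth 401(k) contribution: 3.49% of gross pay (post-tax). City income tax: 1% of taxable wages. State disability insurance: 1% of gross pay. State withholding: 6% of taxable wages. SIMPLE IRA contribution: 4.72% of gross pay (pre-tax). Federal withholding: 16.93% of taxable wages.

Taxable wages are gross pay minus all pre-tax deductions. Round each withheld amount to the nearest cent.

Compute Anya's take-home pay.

457(b) deferral: $4655.93 × 0.06 = $279.36
SIMPLE IRA contribution: $4655.93 × 0.0472 = $219.76
Pre-tax total = $279.36 + $219.76 = $499.12
Taxable wages = $4655.93 − $499.12 = $4156.81
City income tax: $4156.81 × 0.01 = $41.57
State withholding: $4156.81 × 0.06 = $249.41
Federal withholding: $4156.81 × 0.1693 = $703.75
Medicare: $4655.93 × 0.0297 = $138.28
State disability insurance: $4655.93 × 0.01 = $46.56
Roth 401(k) contribution: $4655.93 × 0.0349 = $162.49
Total deductions = $279.36 + $219.76 + $41.57 + $249.41 + $703.75 + $138.28 + $46.56 + $162.49 = $1841.18
Net pay = $4655.93 − $1841.18 = $2814.75

$2814.75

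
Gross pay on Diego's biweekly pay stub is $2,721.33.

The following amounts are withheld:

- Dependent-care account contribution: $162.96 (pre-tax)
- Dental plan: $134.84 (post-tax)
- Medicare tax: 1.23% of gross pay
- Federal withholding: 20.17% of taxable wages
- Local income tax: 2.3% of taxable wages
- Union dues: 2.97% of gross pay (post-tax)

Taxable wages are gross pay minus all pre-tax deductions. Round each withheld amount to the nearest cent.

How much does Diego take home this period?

$1,734.38

Dependent-care account contribution: $162.96
Taxable wages = $2,721.33 − $162.96 = $2,558.37
Federal withholding: $2,558.37 × 0.2017 = $516.02
Local income tax: $2,558.37 × 0.023 = $58.84
Medicare tax: $2,721.33 × 0.0123 = $33.47
Dental plan: $134.84
Union dues: $2,721.33 × 0.0297 = $80.82
Total deductions = $162.96 + $516.02 + $58.84 + $33.47 + $134.84 + $80.82 = $986.95
Net pay = $2,721.33 − $986.95 = $1,734.38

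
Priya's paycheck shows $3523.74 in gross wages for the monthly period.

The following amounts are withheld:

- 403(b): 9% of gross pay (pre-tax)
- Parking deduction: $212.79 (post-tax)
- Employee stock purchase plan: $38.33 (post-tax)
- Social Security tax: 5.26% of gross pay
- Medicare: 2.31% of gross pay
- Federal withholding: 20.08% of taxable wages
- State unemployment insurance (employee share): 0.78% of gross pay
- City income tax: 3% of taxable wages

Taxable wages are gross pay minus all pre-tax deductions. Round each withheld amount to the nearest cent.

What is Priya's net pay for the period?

$1921.15

403(b): $3523.74 × 0.09 = $317.14
Taxable wages = $3523.74 − $317.14 = $3206.60
City income tax: $3206.60 × 0.03 = $96.20
Federal withholding: $3206.60 × 0.2008 = $643.89
State unemployment insurance (employee share): $3523.74 × 0.0078 = $27.49
Social Security tax: $3523.74 × 0.0526 = $185.35
Medicare: $3523.74 × 0.0231 = $81.40
Parking deduction: $212.79
Employee stock purchase plan: $38.33
Total deductions = $317.14 + $96.20 + $643.89 + $27.49 + $185.35 + $81.40 + $212.79 + $38.33 = $1602.59
Net pay = $3523.74 − $1602.59 = $1921.15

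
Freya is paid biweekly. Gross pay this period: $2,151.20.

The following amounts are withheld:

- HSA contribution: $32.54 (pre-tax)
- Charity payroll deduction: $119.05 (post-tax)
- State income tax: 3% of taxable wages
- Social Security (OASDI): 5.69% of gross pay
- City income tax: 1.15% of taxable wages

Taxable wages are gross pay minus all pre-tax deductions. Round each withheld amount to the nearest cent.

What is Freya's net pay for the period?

HSA contribution: $32.54
Taxable wages = $2,151.20 − $32.54 = $2,118.66
City income tax: $2,118.66 × 0.0115 = $24.36
State income tax: $2,118.66 × 0.03 = $63.56
Social Security (OASDI): $2,151.20 × 0.0569 = $122.40
Charity payroll deduction: $119.05
Total deductions = $32.54 + $24.36 + $63.56 + $122.40 + $119.05 = $361.91
Net pay = $2,151.20 − $361.91 = $1,789.29

$1,789.29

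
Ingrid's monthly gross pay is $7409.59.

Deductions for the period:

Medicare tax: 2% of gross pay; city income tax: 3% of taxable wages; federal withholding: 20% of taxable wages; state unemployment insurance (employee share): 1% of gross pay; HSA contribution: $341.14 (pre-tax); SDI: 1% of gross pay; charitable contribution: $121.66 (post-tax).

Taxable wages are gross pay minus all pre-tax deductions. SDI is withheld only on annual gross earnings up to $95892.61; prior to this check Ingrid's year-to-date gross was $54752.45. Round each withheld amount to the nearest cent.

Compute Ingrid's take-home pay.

$5024.66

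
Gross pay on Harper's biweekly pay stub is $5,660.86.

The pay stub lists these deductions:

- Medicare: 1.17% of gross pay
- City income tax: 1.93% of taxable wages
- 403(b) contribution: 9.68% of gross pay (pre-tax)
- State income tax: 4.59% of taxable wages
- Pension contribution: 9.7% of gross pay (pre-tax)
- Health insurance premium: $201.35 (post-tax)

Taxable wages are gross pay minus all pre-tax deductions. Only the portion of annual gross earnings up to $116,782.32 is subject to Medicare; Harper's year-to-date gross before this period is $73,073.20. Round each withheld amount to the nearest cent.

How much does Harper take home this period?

403(b) contribution: $5,660.86 × 0.0968 = $547.97
Pension contribution: $5,660.86 × 0.097 = $549.10
Pre-tax total = $547.97 + $549.10 = $1,097.07
Taxable wages = $5,660.86 − $1,097.07 = $4,563.79
State income tax: $4,563.79 × 0.0459 = $209.48
City income tax: $4,563.79 × 0.0193 = $88.08
Medicare: cap not yet reached, full $5,660.86 is subject → $5,660.86 × 0.0117 = $66.23
Health insurance premium: $201.35
Total deductions = $547.97 + $549.10 + $209.48 + $88.08 + $66.23 + $201.35 = $1,662.21
Net pay = $5,660.86 − $1,662.21 = $3,998.65

$3,998.65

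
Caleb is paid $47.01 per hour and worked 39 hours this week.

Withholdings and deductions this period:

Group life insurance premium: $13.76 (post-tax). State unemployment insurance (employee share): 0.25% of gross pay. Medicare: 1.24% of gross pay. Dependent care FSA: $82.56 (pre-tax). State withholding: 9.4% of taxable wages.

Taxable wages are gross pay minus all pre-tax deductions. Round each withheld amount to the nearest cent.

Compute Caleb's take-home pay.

$1,545.18

Gross pay: 39 × $47.01 = $1,833.39
Dependent care FSA: $82.56
Taxable wages = $1,833.39 − $82.56 = $1,750.83
State withholding: $1,750.83 × 0.094 = $164.58
State unemployment insurance (employee share): $1,833.39 × 0.0025 = $4.58
Medicare: $1,833.39 × 0.0124 = $22.73
Group life insurance premium: $13.76
Total deductions = $82.56 + $164.58 + $4.58 + $22.73 + $13.76 = $288.21
Net pay = $1,833.39 − $288.21 = $1,545.18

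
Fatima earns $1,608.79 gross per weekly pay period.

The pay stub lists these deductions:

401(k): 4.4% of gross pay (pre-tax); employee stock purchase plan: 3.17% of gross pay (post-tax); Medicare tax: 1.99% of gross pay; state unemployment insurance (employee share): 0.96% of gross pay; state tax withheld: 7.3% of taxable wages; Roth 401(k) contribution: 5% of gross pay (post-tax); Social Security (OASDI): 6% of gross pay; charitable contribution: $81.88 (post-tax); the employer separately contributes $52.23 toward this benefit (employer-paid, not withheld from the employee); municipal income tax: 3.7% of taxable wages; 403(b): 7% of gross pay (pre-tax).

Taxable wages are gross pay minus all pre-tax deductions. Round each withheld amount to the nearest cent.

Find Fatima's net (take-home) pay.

$911.29

401(k): $1,608.79 × 0.044 = $70.79
403(b): $1,608.79 × 0.07 = $112.62
Pre-tax total = $70.79 + $112.62 = $183.41
Taxable wages = $1,608.79 − $183.41 = $1,425.38
Municipal income tax: $1,425.38 × 0.037 = $52.74
State tax withheld: $1,425.38 × 0.073 = $104.05
State unemployment insurance (employee share): $1,608.79 × 0.0096 = $15.44
Social Security (OASDI): $1,608.79 × 0.06 = $96.53
Medicare tax: $1,608.79 × 0.0199 = $32.01
Roth 401(k) contribution: $1,608.79 × 0.05 = $80.44
Employee stock purchase plan: $1,608.79 × 0.0317 = $51.00
Charitable contribution: $81.88
(Employer's $52.23 toward charitable contribution is not withheld from the employee.)
Total deductions = $70.79 + $112.62 + $52.74 + $104.05 + $15.44 + $96.53 + $32.01 + $80.44 + $51.00 + $81.88 = $697.50
Net pay = $1,608.79 − $697.50 = $911.29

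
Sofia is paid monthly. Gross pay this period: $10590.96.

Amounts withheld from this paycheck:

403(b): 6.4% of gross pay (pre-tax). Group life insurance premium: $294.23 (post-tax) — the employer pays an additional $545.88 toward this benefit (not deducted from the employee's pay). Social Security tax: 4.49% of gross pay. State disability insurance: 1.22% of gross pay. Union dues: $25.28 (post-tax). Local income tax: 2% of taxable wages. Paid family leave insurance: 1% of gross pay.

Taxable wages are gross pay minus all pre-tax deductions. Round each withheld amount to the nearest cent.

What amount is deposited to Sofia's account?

$8684.72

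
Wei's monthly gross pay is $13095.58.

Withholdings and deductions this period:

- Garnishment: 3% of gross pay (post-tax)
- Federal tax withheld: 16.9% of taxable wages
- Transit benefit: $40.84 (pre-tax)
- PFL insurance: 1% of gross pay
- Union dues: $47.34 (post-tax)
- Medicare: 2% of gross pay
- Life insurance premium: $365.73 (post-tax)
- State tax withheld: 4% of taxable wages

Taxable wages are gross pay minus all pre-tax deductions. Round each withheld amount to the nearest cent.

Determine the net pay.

Transit benefit: $40.84
Taxable wages = $13095.58 − $40.84 = $13054.74
State tax withheld: $13054.74 × 0.04 = $522.19
Federal tax withheld: $13054.74 × 0.169 = $2206.25
PFL insurance: $13095.58 × 0.01 = $130.96
Medicare: $13095.58 × 0.02 = $261.91
Garnishment: $13095.58 × 0.03 = $392.87
Life insurance premium: $365.73
Union dues: $47.34
Total deductions = $40.84 + $522.19 + $2206.25 + $130.96 + $261.91 + $392.87 + $365.73 + $47.34 = $3968.09
Net pay = $13095.58 − $3968.09 = $9127.49

$9127.49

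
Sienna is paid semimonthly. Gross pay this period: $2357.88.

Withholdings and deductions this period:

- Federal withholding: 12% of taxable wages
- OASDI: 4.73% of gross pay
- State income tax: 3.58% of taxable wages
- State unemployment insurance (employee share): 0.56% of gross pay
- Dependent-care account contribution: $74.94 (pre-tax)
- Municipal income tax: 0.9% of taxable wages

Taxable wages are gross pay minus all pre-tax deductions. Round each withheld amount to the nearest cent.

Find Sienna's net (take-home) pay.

Dependent-care account contribution: $74.94
Taxable wages = $2357.88 − $74.94 = $2282.94
Federal withholding: $2282.94 × 0.12 = $273.95
Municipal income tax: $2282.94 × 0.009 = $20.55
State income tax: $2282.94 × 0.0358 = $81.73
State unemployment insurance (employee share): $2357.88 × 0.0056 = $13.20
OASDI: $2357.88 × 0.0473 = $111.53
Total deductions = $74.94 + $273.95 + $20.55 + $81.73 + $13.20 + $111.53 = $575.90
Net pay = $2357.88 − $575.90 = $1781.98

$1781.98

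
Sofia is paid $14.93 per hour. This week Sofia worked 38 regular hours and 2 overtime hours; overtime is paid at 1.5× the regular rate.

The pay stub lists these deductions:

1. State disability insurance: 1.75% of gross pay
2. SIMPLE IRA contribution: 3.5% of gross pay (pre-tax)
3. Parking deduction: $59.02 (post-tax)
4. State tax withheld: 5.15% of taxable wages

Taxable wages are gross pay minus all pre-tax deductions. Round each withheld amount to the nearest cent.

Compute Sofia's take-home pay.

$490.56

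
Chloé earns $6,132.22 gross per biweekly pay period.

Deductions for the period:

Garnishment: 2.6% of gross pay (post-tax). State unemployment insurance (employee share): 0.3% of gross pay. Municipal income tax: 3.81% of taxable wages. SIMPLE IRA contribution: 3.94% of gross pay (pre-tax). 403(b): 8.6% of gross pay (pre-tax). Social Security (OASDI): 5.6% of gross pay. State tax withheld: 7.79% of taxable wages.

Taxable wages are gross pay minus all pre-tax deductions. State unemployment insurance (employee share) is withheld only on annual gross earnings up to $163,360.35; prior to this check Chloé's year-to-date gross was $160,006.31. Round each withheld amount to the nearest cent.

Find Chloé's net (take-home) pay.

$4,228.20

SIMPLE IRA contribution: $6,132.22 × 0.0394 = $241.61
403(b): $6,132.22 × 0.086 = $527.37
Pre-tax total = $241.61 + $527.37 = $768.98
Taxable wages = $6,132.22 − $768.98 = $5,363.24
State tax withheld: $5,363.24 × 0.0779 = $417.80
Municipal income tax: $5,363.24 × 0.0381 = $204.34
Social Security (OASDI): $6,132.22 × 0.056 = $343.40
State unemployment insurance (employee share): only $163,360.35 − $160,006.31 = $3,354.04 of this check is subject → $3,354.04 × 0.003 = $10.06
Garnishment: $6,132.22 × 0.026 = $159.44
Total deductions = $241.61 + $527.37 + $417.80 + $204.34 + $343.40 + $10.06 + $159.44 = $1,904.02
Net pay = $6,132.22 − $1,904.02 = $4,228.20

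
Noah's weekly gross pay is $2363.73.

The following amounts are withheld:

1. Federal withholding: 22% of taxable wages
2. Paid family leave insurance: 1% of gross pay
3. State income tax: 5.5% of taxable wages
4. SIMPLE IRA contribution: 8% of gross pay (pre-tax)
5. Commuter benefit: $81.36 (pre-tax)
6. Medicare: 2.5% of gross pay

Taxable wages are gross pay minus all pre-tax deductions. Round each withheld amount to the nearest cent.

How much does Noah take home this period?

$1434.89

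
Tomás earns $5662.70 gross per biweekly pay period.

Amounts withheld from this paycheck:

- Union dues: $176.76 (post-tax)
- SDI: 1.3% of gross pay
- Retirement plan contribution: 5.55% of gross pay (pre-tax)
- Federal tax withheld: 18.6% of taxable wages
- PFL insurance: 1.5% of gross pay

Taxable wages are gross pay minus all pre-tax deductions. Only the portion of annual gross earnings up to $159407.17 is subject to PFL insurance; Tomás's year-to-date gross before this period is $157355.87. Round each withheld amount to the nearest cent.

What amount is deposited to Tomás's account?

$4072.46

Retirement plan contribution: $5662.70 × 0.0555 = $314.28
Taxable wages = $5662.70 − $314.28 = $5348.42
Federal tax withheld: $5348.42 × 0.186 = $994.81
SDI: $5662.70 × 0.013 = $73.62
PFL insurance: only $159407.17 − $157355.87 = $2051.30 of this check is subject → $2051.30 × 0.015 = $30.77
Union dues: $176.76
Total deductions = $314.28 + $994.81 + $73.62 + $30.77 + $176.76 = $1590.24
Net pay = $5662.70 − $1590.24 = $4072.46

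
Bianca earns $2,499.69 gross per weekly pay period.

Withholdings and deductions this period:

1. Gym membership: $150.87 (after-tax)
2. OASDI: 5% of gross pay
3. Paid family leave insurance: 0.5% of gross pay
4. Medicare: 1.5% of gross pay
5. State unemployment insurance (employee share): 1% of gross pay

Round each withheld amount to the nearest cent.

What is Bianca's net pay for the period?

$2,148.84

Paid family leave insurance: $2,499.69 × 0.005 = $12.50
OASDI: $2,499.69 × 0.05 = $124.98
State unemployment insurance (employee share): $2,499.69 × 0.01 = $25.00
Medicare: $2,499.69 × 0.015 = $37.50
Gym membership: $150.87
Total deductions = $12.50 + $124.98 + $25.00 + $37.50 + $150.87 = $350.85
Net pay = $2,499.69 − $350.85 = $2,148.84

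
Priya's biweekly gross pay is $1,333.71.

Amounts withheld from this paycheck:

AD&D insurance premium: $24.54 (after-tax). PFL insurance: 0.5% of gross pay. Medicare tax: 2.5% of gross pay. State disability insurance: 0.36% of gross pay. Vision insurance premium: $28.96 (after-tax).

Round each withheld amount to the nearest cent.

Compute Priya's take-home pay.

Medicare tax: $1,333.71 × 0.025 = $33.34
State disability insurance: $1,333.71 × 0.0036 = $4.80
PFL insurance: $1,333.71 × 0.005 = $6.67
AD&D insurance premium: $24.54
Vision insurance premium: $28.96
Total deductions = $33.34 + $4.80 + $6.67 + $24.54 + $28.96 = $98.31
Net pay = $1,333.71 − $98.31 = $1,235.40

$1,235.40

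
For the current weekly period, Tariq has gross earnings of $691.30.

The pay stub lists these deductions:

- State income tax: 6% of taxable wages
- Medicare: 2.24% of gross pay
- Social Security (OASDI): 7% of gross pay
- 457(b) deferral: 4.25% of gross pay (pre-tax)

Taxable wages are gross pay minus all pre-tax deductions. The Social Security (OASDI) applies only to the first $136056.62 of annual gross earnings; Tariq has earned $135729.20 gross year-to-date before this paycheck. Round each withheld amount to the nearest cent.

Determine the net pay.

$583.79

457(b) deferral: $691.30 × 0.0425 = $29.38
Taxable wages = $691.30 − $29.38 = $661.92
State income tax: $661.92 × 0.06 = $39.72
Medicare: $691.30 × 0.0224 = $15.49
Social Security (OASDI): only $136056.62 − $135729.20 = $327.42 of this check is subject → $327.42 × 0.07 = $22.92
Total deductions = $29.38 + $39.72 + $15.49 + $22.92 = $107.51
Net pay = $691.30 − $107.51 = $583.79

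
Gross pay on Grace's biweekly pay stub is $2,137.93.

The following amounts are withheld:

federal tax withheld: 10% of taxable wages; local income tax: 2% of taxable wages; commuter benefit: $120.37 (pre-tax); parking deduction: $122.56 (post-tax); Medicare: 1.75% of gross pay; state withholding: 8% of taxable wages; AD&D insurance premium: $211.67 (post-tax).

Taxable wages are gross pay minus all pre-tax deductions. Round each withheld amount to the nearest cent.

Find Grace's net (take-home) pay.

Commuter benefit: $120.37
Taxable wages = $2,137.93 − $120.37 = $2,017.56
Federal tax withheld: $2,017.56 × 0.1 = $201.76
Local income tax: $2,017.56 × 0.02 = $40.35
State withholding: $2,017.56 × 0.08 = $161.40
Medicare: $2,137.93 × 0.0175 = $37.41
AD&D insurance premium: $211.67
Parking deduction: $122.56
Total deductions = $120.37 + $201.76 + $40.35 + $161.40 + $37.41 + $211.67 + $122.56 = $895.52
Net pay = $2,137.93 − $895.52 = $1,242.41

$1,242.41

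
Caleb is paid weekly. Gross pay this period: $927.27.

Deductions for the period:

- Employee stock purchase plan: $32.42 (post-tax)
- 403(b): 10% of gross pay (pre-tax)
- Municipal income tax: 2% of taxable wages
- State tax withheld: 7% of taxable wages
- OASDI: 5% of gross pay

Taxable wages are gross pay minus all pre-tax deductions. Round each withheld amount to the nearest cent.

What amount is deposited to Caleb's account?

$680.65

403(b): $927.27 × 0.1 = $92.73
Taxable wages = $927.27 − $92.73 = $834.54
Municipal income tax: $834.54 × 0.02 = $16.69
State tax withheld: $834.54 × 0.07 = $58.42
OASDI: $927.27 × 0.05 = $46.36
Employee stock purchase plan: $32.42
Total deductions = $92.73 + $16.69 + $58.42 + $46.36 + $32.42 = $246.62
Net pay = $927.27 − $246.62 = $680.65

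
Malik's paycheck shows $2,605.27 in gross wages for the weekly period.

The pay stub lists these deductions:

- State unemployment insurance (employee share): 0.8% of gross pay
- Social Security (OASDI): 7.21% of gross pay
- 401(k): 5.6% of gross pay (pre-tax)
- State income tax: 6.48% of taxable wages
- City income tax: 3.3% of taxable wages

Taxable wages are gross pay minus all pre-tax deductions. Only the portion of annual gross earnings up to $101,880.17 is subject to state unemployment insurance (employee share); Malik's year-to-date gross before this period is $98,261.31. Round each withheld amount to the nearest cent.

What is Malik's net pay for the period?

401(k): $2,605.27 × 0.056 = $145.90
Taxable wages = $2,605.27 − $145.90 = $2,459.37
State income tax: $2,459.37 × 0.0648 = $159.37
City income tax: $2,459.37 × 0.033 = $81.16
State unemployment insurance (employee share): cap not yet reached, full $2,605.27 is subject → $2,605.27 × 0.008 = $20.84
Social Security (OASDI): $2,605.27 × 0.0721 = $187.84
Total deductions = $145.90 + $159.37 + $81.16 + $20.84 + $187.84 = $595.11
Net pay = $2,605.27 − $595.11 = $2,010.16

$2,010.16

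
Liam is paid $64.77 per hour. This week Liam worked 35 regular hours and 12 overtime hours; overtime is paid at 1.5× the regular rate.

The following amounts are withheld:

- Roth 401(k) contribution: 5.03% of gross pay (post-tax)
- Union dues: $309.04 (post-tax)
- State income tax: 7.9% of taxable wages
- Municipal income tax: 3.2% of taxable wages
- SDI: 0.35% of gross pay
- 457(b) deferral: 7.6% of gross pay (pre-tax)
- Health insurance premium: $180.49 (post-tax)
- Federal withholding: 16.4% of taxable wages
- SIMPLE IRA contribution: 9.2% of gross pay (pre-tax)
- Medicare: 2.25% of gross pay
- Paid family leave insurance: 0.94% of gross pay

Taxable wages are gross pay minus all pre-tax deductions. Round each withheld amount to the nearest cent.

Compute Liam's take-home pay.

$1286.95

Regular pay: 35 × $64.77 = $2266.95
Overtime pay: 12 × $64.77 × 1.5 = $1165.86
Gross pay = $2266.95 + $1165.86 = $3432.81
457(b) deferral: $3432.81 × 0.076 = $260.89
SIMPLE IRA contribution: $3432.81 × 0.092 = $315.82
Pre-tax total = $260.89 + $315.82 = $576.71
Taxable wages = $3432.81 − $576.71 = $2856.10
Federal withholding: $2856.10 × 0.164 = $468.40
Municipal income tax: $2856.10 × 0.032 = $91.40
State income tax: $2856.10 × 0.079 = $225.63
Medicare: $3432.81 × 0.0225 = $77.24
Paid family leave insurance: $3432.81 × 0.0094 = $32.27
SDI: $3432.81 × 0.0035 = $12.01
Roth 401(k) contribution: $3432.81 × 0.0503 = $172.67
Health insurance premium: $180.49
Union dues: $309.04
Total deductions = $260.89 + $315.82 + $468.40 + $91.40 + $225.63 + $77.24 + $32.27 + $12.01 + $172.67 + $180.49 + $309.04 = $2145.86
Net pay = $3432.81 − $2145.86 = $1286.95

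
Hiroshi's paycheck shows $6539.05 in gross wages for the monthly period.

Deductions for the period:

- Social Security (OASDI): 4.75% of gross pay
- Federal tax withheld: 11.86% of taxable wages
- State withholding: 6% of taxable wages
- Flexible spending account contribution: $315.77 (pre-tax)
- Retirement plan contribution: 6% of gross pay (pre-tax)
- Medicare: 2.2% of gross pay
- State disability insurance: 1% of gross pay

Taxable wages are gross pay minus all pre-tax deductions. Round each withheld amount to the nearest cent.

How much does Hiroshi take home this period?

Flexible spending account contribution: $315.77
Retirement plan contribution: $6539.05 × 0.06 = $392.34
Pre-tax total = $315.77 + $392.34 = $708.11
Taxable wages = $6539.05 − $708.11 = $5830.94
Federal tax withheld: $5830.94 × 0.1186 = $691.55
State withholding: $5830.94 × 0.06 = $349.86
Medicare: $6539.05 × 0.022 = $143.86
Social Security (OASDI): $6539.05 × 0.0475 = $310.60
State disability insurance: $6539.05 × 0.01 = $65.39
Total deductions = $315.77 + $392.34 + $691.55 + $349.86 + $143.86 + $310.60 + $65.39 = $2269.37
Net pay = $6539.05 − $2269.37 = $4269.68

$4269.68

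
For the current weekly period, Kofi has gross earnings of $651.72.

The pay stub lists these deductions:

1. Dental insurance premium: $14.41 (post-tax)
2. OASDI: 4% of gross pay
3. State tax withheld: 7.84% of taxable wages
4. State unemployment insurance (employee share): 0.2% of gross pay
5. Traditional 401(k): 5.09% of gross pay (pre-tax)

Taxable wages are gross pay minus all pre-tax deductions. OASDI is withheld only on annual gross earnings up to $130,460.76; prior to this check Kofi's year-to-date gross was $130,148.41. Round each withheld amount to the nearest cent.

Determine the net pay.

$541.86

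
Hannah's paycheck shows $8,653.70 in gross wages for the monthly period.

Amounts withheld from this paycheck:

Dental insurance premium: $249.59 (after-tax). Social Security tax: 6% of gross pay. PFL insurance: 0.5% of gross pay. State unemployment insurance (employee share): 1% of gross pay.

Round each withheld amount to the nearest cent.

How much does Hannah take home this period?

Social Security tax: $8,653.70 × 0.06 = $519.22
PFL insurance: $8,653.70 × 0.005 = $43.27
State unemployment insurance (employee share): $8,653.70 × 0.01 = $86.54
Dental insurance premium: $249.59
Total deductions = $519.22 + $43.27 + $86.54 + $249.59 = $898.62
Net pay = $8,653.70 − $898.62 = $7,755.08

$7,755.08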